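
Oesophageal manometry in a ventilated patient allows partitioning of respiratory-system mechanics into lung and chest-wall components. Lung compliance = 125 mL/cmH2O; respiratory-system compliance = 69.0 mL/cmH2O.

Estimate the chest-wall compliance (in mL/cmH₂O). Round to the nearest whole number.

1/Ccw = 1/Crs − 1/CL.
1/Ccw = 1/69.0 − 1/125 = 0.006493.
Ccw = 154.01 mL/cmH2O.

154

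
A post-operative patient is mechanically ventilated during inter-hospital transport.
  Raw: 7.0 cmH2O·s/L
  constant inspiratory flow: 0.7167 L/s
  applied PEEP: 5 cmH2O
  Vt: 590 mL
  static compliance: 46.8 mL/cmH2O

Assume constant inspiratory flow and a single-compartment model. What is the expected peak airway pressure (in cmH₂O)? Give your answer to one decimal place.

Equation of motion (constant flow): PIP = Vt/C + R·V̇ + PEEP.
PIP = 590/46.8 + 7.0×0.7167 + 5 = 12.607 + 5.017 + 5 = 22.624 cmH2O.

22.6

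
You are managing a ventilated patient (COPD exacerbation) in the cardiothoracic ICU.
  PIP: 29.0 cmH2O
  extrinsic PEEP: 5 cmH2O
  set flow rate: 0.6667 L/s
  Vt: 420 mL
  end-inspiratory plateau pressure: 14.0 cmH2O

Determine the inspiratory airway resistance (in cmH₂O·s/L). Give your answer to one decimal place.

Raw = (PIP − Pplat) / flow = (29.0 − 14.0) / 0.6667 = 15.0 / 0.6667 = 22.499 cmH2O·s/L.

22.5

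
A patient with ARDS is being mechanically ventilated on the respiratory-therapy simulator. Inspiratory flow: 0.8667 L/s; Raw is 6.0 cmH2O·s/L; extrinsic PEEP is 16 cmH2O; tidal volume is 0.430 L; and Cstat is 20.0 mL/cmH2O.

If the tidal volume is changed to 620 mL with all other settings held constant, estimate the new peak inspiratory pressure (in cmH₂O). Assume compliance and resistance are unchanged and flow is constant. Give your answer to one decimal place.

PIP = Vt/C + R·V̇ + PEEP (constant-flow equation of motion).
Only the elastic term changes: ΔPIP = ΔVt / C = (620 − 430) / 20.0 = 9.5 cmH2O.
Original PIP = 430/20.0 + 6.0×0.8667 + 16 = 42.7 cmH2O; new PIP = 42.7 + (9.5) = 52.2 cmH2O.

52.2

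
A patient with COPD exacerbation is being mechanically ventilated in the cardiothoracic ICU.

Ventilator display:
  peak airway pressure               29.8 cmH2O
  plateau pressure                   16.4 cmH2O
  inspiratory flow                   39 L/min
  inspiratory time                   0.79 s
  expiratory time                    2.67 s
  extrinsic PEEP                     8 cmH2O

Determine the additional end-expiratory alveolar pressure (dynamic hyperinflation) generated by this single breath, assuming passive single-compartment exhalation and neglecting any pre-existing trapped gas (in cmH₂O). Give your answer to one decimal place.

1.0

Flow: 39 L/min ÷ 60 = 0.65 L/s.
Vt = flow × Ti = 0.65 L/s × 0.79 s × 1000 mL/L = 513.5 mL.
R = (PIP − Pplat)/V̇ = (29.8 − 16.4) / 0.65 = 13.4/0.65 = 20.615 cmH2O·s/L.
C = Vt/(Pplat − PEEP) = 513.5 / (16.4 − 8) = 513.5/8.4 = 61.131 mL/cmH2O.
τ = R × C = 20.615 × 0.06113 L/cmH2O = 1.26 s.
Fraction remaining = e^(−Te/τ) = e^(−2.67/1.26) = 0.1201; trapped volume = 513.5 × 0.1201 = 61.671 mL.
Additional alveolar pressure from trapping ≈ V_trapped / C = 61.671 / 61.131 = 1.009 cmH2O.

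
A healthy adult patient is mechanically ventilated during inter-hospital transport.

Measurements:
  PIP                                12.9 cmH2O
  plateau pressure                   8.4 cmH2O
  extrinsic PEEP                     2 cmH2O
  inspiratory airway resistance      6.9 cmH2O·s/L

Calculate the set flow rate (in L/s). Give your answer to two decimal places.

flow = (PIP − Pplat) / Raw = 4.5 / 6.9 = 0.6522 L/s.

0.65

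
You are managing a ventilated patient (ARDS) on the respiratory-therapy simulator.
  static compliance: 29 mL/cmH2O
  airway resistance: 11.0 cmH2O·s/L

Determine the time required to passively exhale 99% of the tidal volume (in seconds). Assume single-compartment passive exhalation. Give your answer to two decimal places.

τ = R × C = 11.0 × 29 mL/cmH2O = 11.0 × 0.029 L/cmH2O = 0.319 s.
Exhaled fraction f = 1 − e^(−t/τ) → t = −τ·ln(1 − f) = −0.319·ln(0.01) = 1.469 s.

1.47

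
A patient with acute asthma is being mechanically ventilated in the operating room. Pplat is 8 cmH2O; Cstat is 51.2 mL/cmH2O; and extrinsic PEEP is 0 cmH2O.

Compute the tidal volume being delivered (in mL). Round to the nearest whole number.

410

Vt = Cstat × (Pplat − PEEP) = 51.2 × (8 − 0) = 51.2 × 8.0 = 409.6 mL.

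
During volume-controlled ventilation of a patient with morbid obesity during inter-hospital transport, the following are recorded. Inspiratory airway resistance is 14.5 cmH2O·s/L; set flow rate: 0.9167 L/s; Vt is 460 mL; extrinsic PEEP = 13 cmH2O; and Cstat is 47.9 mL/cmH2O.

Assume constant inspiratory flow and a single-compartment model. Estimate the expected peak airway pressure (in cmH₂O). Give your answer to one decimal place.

Equation of motion (constant flow): PIP = Vt/C + R·V̇ + PEEP.
PIP = 460/47.9 + 14.5×0.9167 + 13 = 9.603 + 13.292 + 13 = 35.895 cmH2O.

35.9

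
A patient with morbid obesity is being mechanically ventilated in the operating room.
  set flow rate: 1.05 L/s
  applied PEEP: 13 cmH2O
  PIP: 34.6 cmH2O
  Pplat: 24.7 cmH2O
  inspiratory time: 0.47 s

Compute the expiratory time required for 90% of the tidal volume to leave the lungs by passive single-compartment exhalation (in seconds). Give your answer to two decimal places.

0.92

Vt = flow × Ti = 1.05 L/s × 0.47 s × 1000 mL/L = 493.5 mL.
R = (PIP − Pplat)/V̇ = (34.6 − 24.7) / 1.05 = 9.9/1.05 = 9.429 cmH2O·s/L.
C = Vt/(Pplat − PEEP) = 493.5 / (24.7 − 13) = 493.5/11.7 = 42.179 mL/cmH2O.
τ = R × C = 9.429 × 0.04218 L/cmH2O = 0.3977 s.
t = −τ·ln(1 − 0.90) = −0.3977·ln(0.1) = 0.9157 s.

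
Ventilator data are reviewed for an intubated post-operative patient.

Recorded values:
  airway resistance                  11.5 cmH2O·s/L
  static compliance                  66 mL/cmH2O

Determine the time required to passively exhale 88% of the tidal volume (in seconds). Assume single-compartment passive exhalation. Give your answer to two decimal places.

1.61

τ = R × C = 11.5 × 66 mL/cmH2O = 11.5 × 0.066 L/cmH2O = 0.759 s.
Exhaled fraction f = 1 − e^(−t/τ) → t = −τ·ln(1 − f) = −0.759·ln(0.12) = 1.609 s.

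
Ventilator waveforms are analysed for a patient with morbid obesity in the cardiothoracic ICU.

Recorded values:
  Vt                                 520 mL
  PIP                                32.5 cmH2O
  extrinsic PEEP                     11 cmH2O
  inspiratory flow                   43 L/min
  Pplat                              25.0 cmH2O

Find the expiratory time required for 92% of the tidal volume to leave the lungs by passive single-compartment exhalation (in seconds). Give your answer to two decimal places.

0.98

Flow: 43 L/min ÷ 60 = 0.7167 L/s.
R = (PIP − Pplat)/V̇ = (32.5 − 25.0) / 0.7167 = 7.5/0.7167 = 10.465 cmH2O·s/L.
C = Vt/(Pplat − PEEP) = 520.0 / (25.0 − 11) = 520.0/14.0 = 37.143 mL/cmH2O.
τ = R × C = 10.465 × 0.03714 L/cmH2O = 0.3887 s.
t = −τ·ln(1 − 0.92) = −0.3887·ln(0.08) = 0.9818 s.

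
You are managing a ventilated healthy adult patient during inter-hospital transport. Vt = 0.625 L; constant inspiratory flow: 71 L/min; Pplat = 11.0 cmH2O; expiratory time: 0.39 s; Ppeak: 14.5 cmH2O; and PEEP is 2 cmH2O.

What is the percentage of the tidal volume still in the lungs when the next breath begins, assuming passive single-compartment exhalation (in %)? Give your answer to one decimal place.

15.0

Flow: 71 L/min ÷ 60 = 1.1833 L/s.
R = (PIP − Pplat)/V̇ = (14.5 − 11.0) / 1.1833 = 3.5/1.1833 = 2.958 cmH2O·s/L.
C = Vt/(Pplat − PEEP) = 625.0 / (11.0 − 2) = 625.0/9.0 = 69.444 mL/cmH2O.
τ = R × C = 2.958 × 0.06944 L/cmH2O = 0.2054 s.
Fraction remaining at end-expiration = e^(−Te/τ) = e^(−0.39/0.2054) = 0.1498 → 14.98%.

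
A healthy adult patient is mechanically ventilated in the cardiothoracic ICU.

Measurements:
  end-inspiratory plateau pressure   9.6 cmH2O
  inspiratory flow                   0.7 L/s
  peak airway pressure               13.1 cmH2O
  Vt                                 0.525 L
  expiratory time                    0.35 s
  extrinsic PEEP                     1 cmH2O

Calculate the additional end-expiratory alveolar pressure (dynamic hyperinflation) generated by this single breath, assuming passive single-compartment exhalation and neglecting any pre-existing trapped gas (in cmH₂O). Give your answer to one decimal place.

2.7

R = (PIP − Pplat)/V̇ = (13.1 − 9.6) / 0.7 = 3.5/0.7 = 5.0 cmH2O·s/L.
C = Vt/(Pplat − PEEP) = 525.0 / (9.6 − 1) = 525.0/8.6 = 61.047 mL/cmH2O.
τ = R × C = 5.0 × 0.06105 L/cmH2O = 0.3053 s.
Fraction remaining = e^(−Te/τ) = e^(−0.35/0.3053) = 0.3178; trapped volume = 525.0 × 0.3178 = 166.85 mL.
Additional alveolar pressure from trapping ≈ V_trapped / C = 166.85 / 61.047 = 2.733 cmH2O.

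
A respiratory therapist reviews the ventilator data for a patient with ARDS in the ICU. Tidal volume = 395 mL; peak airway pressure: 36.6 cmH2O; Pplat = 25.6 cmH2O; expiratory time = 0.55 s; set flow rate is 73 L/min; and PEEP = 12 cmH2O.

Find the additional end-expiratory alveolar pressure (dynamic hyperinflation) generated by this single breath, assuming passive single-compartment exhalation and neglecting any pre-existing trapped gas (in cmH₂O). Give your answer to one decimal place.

Flow: 73 L/min ÷ 60 = 1.2167 L/s.
R = (PIP − Pplat)/V̇ = (36.6 − 25.6) / 1.2167 = 11.0/1.2167 = 9.041 cmH2O·s/L.
C = Vt/(Pplat − PEEP) = 395.0 / (25.6 − 12) = 395.0/13.6 = 29.044 mL/cmH2O.
τ = R × C = 9.041 × 0.02904 L/cmH2O = 0.2626 s.
Fraction remaining = e^(−Te/τ) = e^(−0.55/0.2626) = 0.1231; trapped volume = 395.0 × 0.1231 = 48.625 mL.
Additional alveolar pressure from trapping ≈ V_trapped / C = 48.625 / 29.044 = 1.674 cmH2O.

1.7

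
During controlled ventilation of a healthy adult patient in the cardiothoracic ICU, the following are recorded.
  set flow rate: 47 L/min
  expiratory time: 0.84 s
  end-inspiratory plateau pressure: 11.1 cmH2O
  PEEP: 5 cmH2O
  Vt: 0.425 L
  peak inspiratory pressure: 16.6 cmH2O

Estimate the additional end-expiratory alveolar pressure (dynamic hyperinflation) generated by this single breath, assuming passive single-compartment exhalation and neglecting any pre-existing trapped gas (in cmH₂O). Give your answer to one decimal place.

Flow: 47 L/min ÷ 60 = 0.7833 L/s.
R = (PIP − Pplat)/V̇ = (16.6 − 11.1) / 0.7833 = 5.5/0.7833 = 7.022 cmH2O·s/L.
C = Vt/(Pplat − PEEP) = 425.0 / (11.1 − 5) = 425.0/6.1 = 69.672 mL/cmH2O.
τ = R × C = 7.022 × 0.06967 L/cmH2O = 0.4892 s.
Fraction remaining = e^(−Te/τ) = e^(−0.84/0.4892) = 0.1796; trapped volume = 425.0 × 0.1796 = 76.33 mL.
Additional alveolar pressure from trapping ≈ V_trapped / C = 76.33 / 69.672 = 1.096 cmH2O.

1.1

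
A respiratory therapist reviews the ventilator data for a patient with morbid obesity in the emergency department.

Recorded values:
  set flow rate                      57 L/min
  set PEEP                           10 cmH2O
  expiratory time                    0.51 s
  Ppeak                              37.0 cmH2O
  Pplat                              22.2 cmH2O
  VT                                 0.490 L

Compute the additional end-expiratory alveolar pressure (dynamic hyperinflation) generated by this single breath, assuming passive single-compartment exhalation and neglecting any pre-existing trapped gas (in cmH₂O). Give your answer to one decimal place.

5.4

Flow: 57 L/min ÷ 60 = 0.95 L/s.
R = (PIP − Pplat)/V̇ = (37.0 − 22.2) / 0.95 = 14.8/0.95 = 15.579 cmH2O·s/L.
C = Vt/(Pplat − PEEP) = 490.0 / (22.2 − 10) = 490.0/12.2 = 40.164 mL/cmH2O.
τ = R × C = 15.579 × 0.04016 L/cmH2O = 0.6257 s.
Fraction remaining = e^(−Te/τ) = e^(−0.51/0.6257) = 0.4426; trapped volume = 490.0 × 0.4426 = 216.87 mL.
Additional alveolar pressure from trapping ≈ V_trapped / C = 216.87 / 40.164 = 5.4 cmH2O.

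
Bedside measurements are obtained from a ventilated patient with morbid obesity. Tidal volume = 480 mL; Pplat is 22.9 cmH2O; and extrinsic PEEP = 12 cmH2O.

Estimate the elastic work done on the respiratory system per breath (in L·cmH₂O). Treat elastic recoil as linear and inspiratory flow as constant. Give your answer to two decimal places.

2.62

Elastic work ≈ ½ × (Pplat − PEEP) × Vt = 0.5 × (22.9 − 12) × 0.480 L = 0.5 × 10.9 × 0.480 = 2.616 L·cmH2O.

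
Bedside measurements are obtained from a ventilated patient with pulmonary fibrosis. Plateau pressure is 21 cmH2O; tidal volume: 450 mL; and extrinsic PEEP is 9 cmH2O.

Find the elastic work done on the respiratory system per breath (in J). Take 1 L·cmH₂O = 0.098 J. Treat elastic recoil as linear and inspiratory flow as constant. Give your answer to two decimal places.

0.26

Elastic work ≈ ½ × (Pplat − PEEP) × Vt = 0.5 × (21 − 9) × 0.450 L = 0.5 × 12.0 × 0.450 = 2.7 L·cmH2O.
× 0.098 J/(L·cmH2O) → 0.2646 J.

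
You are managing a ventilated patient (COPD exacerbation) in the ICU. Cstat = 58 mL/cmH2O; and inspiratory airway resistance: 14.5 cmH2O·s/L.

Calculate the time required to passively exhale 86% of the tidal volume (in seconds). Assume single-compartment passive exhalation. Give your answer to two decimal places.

τ = R × C = 14.5 × 58 mL/cmH2O = 14.5 × 0.058 L/cmH2O = 0.841 s.
Exhaled fraction f = 1 − e^(−t/τ) → t = −τ·ln(1 − f) = −0.841·ln(0.14) = 1.654 s.

1.65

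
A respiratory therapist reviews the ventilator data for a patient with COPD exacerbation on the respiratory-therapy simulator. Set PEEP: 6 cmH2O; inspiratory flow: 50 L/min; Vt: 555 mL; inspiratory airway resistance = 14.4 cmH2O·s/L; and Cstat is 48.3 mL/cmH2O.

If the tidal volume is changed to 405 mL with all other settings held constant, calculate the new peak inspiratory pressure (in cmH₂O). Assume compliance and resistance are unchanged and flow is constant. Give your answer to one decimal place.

26.4

Flow: 50 L/min ÷ 60 = 0.8333 L/s.
PIP = Vt/C + R·V̇ + PEEP (constant-flow equation of motion).
Only the elastic term changes: ΔPIP = ΔVt / C = (405 − 555) / 48.3 = -3.106 cmH2O.
Original PIP = 555/48.3 + 14.4×0.8333 + 6 = 29.49 cmH2O; new PIP = 29.49 + (-3.106) = 26.384 cmH2O.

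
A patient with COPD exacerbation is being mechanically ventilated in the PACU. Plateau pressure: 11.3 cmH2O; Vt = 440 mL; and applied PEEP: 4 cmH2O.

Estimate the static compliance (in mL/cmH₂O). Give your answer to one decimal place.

Cstat = Vt / (Pplat − PEEP) = 440 / (11.3 − 4) = 440 / 7.3 = 60.274 mL/cmH2O.

60.3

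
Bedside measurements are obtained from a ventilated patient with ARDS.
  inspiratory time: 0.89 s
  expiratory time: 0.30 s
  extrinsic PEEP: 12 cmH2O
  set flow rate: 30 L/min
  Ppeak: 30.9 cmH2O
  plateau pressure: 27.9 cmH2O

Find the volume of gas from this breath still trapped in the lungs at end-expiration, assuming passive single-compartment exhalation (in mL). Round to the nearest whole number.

75

Flow: 30 L/min ÷ 60 = 0.5 L/s.
Vt = flow × Ti = 0.5 L/s × 0.89 s × 1000 mL/L = 445.0 mL.
R = (PIP − Pplat)/V̇ = (30.9 − 27.9) / 0.5 = 3.0/0.5 = 6.0 cmH2O·s/L.
C = Vt/(Pplat − PEEP) = 445.0 / (27.9 − 12) = 445.0/15.9 = 27.987 mL/cmH2O.
τ = R × C = 6.0 × 0.02799 L/cmH2O = 0.1679 s.
Fraction remaining = e^(−Te/τ) = e^(−0.30/0.1679) = 0.1675.
Trapped volume = 445.0 × 0.1675 = 74.538 mL.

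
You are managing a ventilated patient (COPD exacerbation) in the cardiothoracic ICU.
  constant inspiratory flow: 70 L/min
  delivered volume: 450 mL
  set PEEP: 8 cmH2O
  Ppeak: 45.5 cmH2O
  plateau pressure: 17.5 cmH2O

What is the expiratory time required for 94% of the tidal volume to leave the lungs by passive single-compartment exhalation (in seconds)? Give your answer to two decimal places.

3.20

Flow: 70 L/min ÷ 60 = 1.1667 L/s.
R = (PIP − Pplat)/V̇ = (45.5 − 17.5) / 1.1667 = 28.0/1.1667 = 23.999 cmH2O·s/L.
C = Vt/(Pplat − PEEP) = 450.0 / (17.5 − 8) = 450.0/9.5 = 47.368 mL/cmH2O.
τ = R × C = 23.999 × 0.04737 L/cmH2O = 1.137 s.
t = −τ·ln(1 − 0.94) = −1.137·ln(0.06) = 3.199 s.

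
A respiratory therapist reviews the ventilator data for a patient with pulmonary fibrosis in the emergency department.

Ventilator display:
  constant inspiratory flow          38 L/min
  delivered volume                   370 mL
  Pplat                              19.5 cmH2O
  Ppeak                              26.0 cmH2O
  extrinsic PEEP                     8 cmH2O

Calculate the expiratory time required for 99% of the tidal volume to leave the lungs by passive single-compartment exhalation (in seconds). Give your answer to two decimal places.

Flow: 38 L/min ÷ 60 = 0.6333 L/s.
R = (PIP − Pplat)/V̇ = (26.0 − 19.5) / 0.6333 = 6.5/0.6333 = 10.264 cmH2O·s/L.
C = Vt/(Pplat − PEEP) = 370.0 / (19.5 − 8) = 370.0/11.5 = 32.174 mL/cmH2O.
τ = R × C = 10.264 × 0.03217 L/cmH2O = 0.3302 s.
t = −τ·ln(1 − 0.99) = −0.3302·ln(0.01) = 1.521 s.

1.52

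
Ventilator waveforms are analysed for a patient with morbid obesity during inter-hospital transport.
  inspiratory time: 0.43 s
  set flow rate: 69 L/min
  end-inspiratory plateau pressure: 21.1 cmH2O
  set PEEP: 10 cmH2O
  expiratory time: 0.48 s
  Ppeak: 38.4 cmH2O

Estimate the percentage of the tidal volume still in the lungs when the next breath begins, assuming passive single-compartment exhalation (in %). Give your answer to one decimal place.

Flow: 69 L/min ÷ 60 = 1.15 L/s.
Vt = flow × Ti = 1.15 L/s × 0.43 s × 1000 mL/L = 494.5 mL.
R = (PIP − Pplat)/V̇ = (38.4 − 21.1) / 1.15 = 17.3/1.15 = 15.043 cmH2O·s/L.
C = Vt/(Pplat − PEEP) = 494.5 / (21.1 − 10) = 494.5/11.1 = 44.55 mL/cmH2O.
τ = R × C = 15.043 × 0.04455 L/cmH2O = 0.6702 s.
Fraction remaining at end-expiration = e^(−Te/τ) = e^(−0.48/0.6702) = 0.4886 → 48.86%.

48.9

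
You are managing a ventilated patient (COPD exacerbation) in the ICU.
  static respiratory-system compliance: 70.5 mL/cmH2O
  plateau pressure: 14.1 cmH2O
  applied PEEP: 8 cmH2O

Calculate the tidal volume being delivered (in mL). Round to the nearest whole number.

Vt = Cstat × (Pplat − PEEP) = 70.5 × (14.1 − 8) = 70.5 × 6.1 = 430.05 mL.

430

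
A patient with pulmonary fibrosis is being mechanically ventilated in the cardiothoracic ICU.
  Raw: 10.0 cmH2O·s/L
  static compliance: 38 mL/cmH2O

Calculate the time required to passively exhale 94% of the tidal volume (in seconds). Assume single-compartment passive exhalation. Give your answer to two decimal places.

τ = R × C = 10.0 × 38 mL/cmH2O = 10.0 × 0.038 L/cmH2O = 0.38 s.
Exhaled fraction f = 1 − e^(−t/τ) → t = −τ·ln(1 − f) = −0.38·ln(0.06) = 1.069 s.

1.07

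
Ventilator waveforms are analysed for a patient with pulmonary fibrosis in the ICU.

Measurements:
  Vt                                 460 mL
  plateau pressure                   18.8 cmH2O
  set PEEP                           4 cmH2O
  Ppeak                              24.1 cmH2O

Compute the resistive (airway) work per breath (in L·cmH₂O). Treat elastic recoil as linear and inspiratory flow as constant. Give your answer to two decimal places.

With constant inspiratory flow the resistive pressure is constant at PIP − Pplat = 24.1 − 18.8 = 5.3 cmH2O, so resistive work = 5.3 × 0.460 = 2.438 L·cmH2O.

2.44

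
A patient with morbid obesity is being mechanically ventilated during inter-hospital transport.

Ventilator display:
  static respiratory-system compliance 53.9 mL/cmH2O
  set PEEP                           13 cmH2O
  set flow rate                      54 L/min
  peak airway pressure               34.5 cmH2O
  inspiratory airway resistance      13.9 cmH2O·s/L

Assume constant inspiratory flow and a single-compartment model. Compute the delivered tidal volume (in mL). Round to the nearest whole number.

Flow: 54 L/min ÷ 60 = 0.9 L/s.
Equation of motion (constant flow): PIP = Vt/C + R·V̇ + PEEP.
Vt/C = PIP − R·V̇ − PEEP = 34.5 − 12.51 − 13 = 8.99 cmH2O.
Vt = C × 8.99 = 53.9 × 8.99 = 484.56 mL.

485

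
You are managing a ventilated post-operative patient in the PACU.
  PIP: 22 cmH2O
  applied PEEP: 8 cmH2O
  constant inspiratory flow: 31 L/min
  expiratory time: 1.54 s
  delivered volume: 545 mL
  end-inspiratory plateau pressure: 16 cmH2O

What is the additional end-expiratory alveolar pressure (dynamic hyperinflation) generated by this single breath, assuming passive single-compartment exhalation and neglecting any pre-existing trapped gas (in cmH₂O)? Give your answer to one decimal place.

1.1

Flow: 31 L/min ÷ 60 = 0.5167 L/s.
R = (PIP − Pplat)/V̇ = (22 − 16) / 0.5167 = 6.0/0.5167 = 11.612 cmH2O·s/L.
C = Vt/(Pplat − PEEP) = 545.0 / (16 − 8) = 545.0/8.0 = 68.125 mL/cmH2O.
τ = R × C = 11.612 × 0.06813 L/cmH2O = 0.7911 s.
Fraction remaining = e^(−Te/τ) = e^(−1.54/0.7911) = 0.1428; trapped volume = 545.0 × 0.1428 = 77.826 mL.
Additional alveolar pressure from trapping ≈ V_trapped / C = 77.826 / 68.125 = 1.142 cmH2O.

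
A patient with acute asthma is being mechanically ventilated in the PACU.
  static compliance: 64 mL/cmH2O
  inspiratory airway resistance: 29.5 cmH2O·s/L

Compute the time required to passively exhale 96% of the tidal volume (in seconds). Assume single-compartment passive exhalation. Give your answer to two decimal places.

6.08

τ = R × C = 29.5 × 64 mL/cmH2O = 29.5 × 0.064 L/cmH2O = 1.888 s.
Exhaled fraction f = 1 − e^(−t/τ) → t = −τ·ln(1 − f) = −1.888·ln(0.04) = 6.077 s.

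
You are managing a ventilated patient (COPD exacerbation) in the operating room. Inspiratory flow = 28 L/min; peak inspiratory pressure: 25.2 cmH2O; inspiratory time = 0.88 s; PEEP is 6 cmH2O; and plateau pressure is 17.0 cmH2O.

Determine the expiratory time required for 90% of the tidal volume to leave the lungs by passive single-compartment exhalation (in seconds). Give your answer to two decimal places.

1.51

Flow: 28 L/min ÷ 60 = 0.4667 L/s.
Vt = flow × Ti = 0.4667 L/s × 0.88 s × 1000 mL/L = 410.7 mL.
R = (PIP − Pplat)/V̇ = (25.2 − 17.0) / 0.4667 = 8.2/0.4667 = 17.57 cmH2O·s/L.
C = Vt/(Pplat − PEEP) = 410.7 / (17.0 − 6) = 410.7/11.0 = 37.336 mL/cmH2O.
τ = R × C = 17.57 × 0.03734 L/cmH2O = 0.6561 s.
t = −τ·ln(1 − 0.90) = −0.6561·ln(0.1) = 1.511 s.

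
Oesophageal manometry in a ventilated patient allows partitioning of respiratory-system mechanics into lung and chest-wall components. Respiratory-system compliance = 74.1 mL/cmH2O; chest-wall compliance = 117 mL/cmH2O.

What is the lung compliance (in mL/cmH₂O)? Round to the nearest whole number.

1/CL = 1/Crs − 1/Ccw.
1/CL = 1/74.1 − 1/117 = 0.004948.
CL = 202.1 mL/cmH2O.

202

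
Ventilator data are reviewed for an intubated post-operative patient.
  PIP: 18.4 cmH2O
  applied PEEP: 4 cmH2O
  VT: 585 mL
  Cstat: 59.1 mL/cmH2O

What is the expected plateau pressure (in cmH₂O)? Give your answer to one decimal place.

Pplat = PEEP + Vt / Cstat = 4 + 585 / 59.1 = 4 + 9.898 = 13.898 cmH2O.

13.9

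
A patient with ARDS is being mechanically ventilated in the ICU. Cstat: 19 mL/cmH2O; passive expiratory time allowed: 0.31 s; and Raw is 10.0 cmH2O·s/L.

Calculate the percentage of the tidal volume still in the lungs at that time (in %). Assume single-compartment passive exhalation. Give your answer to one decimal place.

19.6

τ = R × C = 10.0 × 19 mL/cmH2O = 10.0 × 0.019 L/cmH2O = 0.19 s.
Passive exhalation: V(t)/V₀ = e^(−t/τ) = e^(−0.31/0.19) = 0.1956.
Fraction remaining = 0.1956 → 19.56%.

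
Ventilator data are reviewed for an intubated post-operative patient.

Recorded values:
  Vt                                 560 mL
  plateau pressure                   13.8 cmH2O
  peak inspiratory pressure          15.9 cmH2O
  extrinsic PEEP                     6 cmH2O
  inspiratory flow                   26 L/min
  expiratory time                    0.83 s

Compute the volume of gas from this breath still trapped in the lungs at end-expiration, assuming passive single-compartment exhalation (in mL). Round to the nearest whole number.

Flow: 26 L/min ÷ 60 = 0.4333 L/s.
R = (PIP − Pplat)/V̇ = (15.9 − 13.8) / 0.4333 = 2.1/0.4333 = 4.847 cmH2O·s/L.
C = Vt/(Pplat − PEEP) = 560.0 / (13.8 − 6) = 560.0/7.8 = 71.795 mL/cmH2O.
τ = R × C = 4.847 × 0.0718 L/cmH2O = 0.348 s.
Fraction remaining = e^(−Te/τ) = e^(−0.83/0.348) = 0.09208.
Trapped volume = 560.0 × 0.09208 = 51.565 mL.

52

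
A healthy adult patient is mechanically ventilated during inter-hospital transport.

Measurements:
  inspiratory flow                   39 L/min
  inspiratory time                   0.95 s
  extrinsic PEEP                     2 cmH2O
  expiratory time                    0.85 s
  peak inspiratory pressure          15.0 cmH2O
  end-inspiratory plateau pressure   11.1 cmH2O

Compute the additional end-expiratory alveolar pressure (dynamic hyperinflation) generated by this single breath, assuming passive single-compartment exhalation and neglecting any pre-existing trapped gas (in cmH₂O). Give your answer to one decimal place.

Flow: 39 L/min ÷ 60 = 0.65 L/s.
Vt = flow × Ti = 0.65 L/s × 0.95 s × 1000 mL/L = 617.5 mL.
R = (PIP − Pplat)/V̇ = (15.0 − 11.1) / 0.65 = 3.9/0.65 = 6.0 cmH2O·s/L.
C = Vt/(Pplat − PEEP) = 617.5 / (11.1 − 2) = 617.5/9.1 = 67.857 mL/cmH2O.
τ = R × C = 6.0 × 0.06786 L/cmH2O = 0.4072 s.
Fraction remaining = e^(−Te/τ) = e^(−0.85/0.4072) = 0.124; trapped volume = 617.5 × 0.124 = 76.57 mL.
Additional alveolar pressure from trapping ≈ V_trapped / C = 76.57 / 67.857 = 1.128 cmH2O.

1.1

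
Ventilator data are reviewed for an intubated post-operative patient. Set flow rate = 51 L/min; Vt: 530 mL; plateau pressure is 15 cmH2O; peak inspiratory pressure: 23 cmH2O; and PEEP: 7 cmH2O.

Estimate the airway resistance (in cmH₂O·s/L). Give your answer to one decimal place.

Flow: 51 L/min ÷ 60 = 0.85 L/s.
Raw = (PIP − Pplat) / flow = (23 − 15) / 0.85 = 8.0 / 0.85 = 9.412 cmH2O·s/L.

9.4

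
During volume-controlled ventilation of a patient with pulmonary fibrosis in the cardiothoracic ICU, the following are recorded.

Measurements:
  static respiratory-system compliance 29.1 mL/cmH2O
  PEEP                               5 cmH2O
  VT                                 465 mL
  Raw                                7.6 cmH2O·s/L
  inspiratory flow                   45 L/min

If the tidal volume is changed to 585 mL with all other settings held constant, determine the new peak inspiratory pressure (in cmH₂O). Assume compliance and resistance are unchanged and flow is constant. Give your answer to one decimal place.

Flow: 45 L/min ÷ 60 = 0.75 L/s.
PIP = Vt/C + R·V̇ + PEEP (constant-flow equation of motion).
Only the elastic term changes: ΔPIP = ΔVt / C = (585 − 465) / 29.1 = 4.124 cmH2O.
Original PIP = 465/29.1 + 7.6×0.75 + 5 = 26.679 cmH2O; new PIP = 26.679 + (4.124) = 30.803 cmH2O.

30.8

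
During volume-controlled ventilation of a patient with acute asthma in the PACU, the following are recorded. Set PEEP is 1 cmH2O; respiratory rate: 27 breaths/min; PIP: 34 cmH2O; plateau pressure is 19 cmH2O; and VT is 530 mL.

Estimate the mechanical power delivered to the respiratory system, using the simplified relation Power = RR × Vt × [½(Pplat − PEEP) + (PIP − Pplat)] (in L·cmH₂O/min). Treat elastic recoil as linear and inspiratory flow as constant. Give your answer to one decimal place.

343.4

Per-breath work = Vt × [½(Pplat−PEEP) + (PIP−Pplat)] = 0.530 × [0.5×18.0 + 15.0] = 0.530 × 24.0 = 12.72 L·cmH2O.
Power = 27 × 12.72 = 343.44 L·cmH2O/min.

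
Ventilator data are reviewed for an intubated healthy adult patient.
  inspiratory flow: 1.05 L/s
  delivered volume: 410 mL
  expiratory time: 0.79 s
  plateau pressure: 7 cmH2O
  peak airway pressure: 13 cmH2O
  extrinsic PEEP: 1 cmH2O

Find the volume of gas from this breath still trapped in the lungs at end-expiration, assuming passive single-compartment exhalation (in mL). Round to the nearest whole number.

54

R = (PIP − Pplat)/V̇ = (13 − 7) / 1.05 = 6.0/1.05 = 5.714 cmH2O·s/L.
C = Vt/(Pplat − PEEP) = 410.0 / (7 − 1) = 410.0/6.0 = 68.333 mL/cmH2O.
τ = R × C = 5.714 × 0.06833 L/cmH2O = 0.3904 s.
Fraction remaining = e^(−Te/τ) = e^(−0.79/0.3904) = 0.1322.
Trapped volume = 410.0 × 0.1322 = 54.202 mL.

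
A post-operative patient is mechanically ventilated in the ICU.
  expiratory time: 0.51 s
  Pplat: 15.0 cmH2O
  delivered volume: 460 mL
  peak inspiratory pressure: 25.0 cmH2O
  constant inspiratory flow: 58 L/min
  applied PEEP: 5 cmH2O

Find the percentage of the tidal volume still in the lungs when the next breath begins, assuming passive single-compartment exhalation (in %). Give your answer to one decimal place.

34.2

Flow: 58 L/min ÷ 60 = 0.9667 L/s.
R = (PIP − Pplat)/V̇ = (25.0 − 15.0) / 0.9667 = 10.0/0.9667 = 10.344 cmH2O·s/L.
C = Vt/(Pplat − PEEP) = 460.0 / (15.0 − 5) = 460.0/10.0 = 46.0 mL/cmH2O.
τ = R × C = 10.344 × 0.046 L/cmH2O = 0.4758 s.
Fraction remaining at end-expiration = e^(−Te/τ) = e^(−0.51/0.4758) = 0.3424 → 34.24%.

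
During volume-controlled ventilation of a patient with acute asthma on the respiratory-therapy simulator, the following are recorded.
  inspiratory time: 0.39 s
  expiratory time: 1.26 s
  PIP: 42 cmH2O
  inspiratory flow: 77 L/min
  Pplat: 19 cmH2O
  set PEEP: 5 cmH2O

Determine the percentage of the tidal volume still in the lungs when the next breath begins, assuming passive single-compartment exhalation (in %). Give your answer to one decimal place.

14.0

Flow: 77 L/min ÷ 60 = 1.2833 L/s.
Vt = flow × Ti = 1.2833 L/s × 0.39 s × 1000 mL/L = 500.49 mL.
R = (PIP − Pplat)/V̇ = (42 − 19) / 1.2833 = 23.0/1.2833 = 17.923 cmH2O·s/L.
C = Vt/(Pplat − PEEP) = 500.49 / (19 − 5) = 500.49/14.0 = 35.749 mL/cmH2O.
τ = R × C = 17.923 × 0.03575 L/cmH2O = 0.6407 s.
Fraction remaining at end-expiration = e^(−Te/τ) = e^(−1.26/0.6407) = 0.1399 → 13.99%.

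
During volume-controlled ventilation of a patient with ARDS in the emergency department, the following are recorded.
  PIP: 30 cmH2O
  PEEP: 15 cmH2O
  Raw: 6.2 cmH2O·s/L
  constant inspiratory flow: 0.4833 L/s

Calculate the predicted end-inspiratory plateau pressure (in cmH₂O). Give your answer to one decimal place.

Pplat = PIP − Raw × flow = 30 − 6.2 × 0.4833 = 30 − 2.996 = 27.004 cmH2O.

27.0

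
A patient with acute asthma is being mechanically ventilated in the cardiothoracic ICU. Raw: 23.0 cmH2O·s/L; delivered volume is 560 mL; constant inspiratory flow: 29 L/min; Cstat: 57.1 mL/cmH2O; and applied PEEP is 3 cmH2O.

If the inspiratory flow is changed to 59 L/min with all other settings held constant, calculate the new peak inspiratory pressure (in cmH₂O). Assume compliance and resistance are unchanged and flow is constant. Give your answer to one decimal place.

Flow: 29 L/min ÷ 60 = 0.4833 L/s.
New flow: 59 L/min ÷ 60 = 0.9833 L/s.
PIP = Vt/C + R·V̇ + PEEP (constant-flow equation of motion).
Only the resistive term changes: ΔPIP = R × ΔV̇ = 23.0 × (0.9833 − 0.4833) = 23.0 × 0.5 = 11.5 cmH2O.
Original PIP = 560/57.1 + 23.0×0.4833 + 3 = 23.923 cmH2O; new PIP = 23.923 + (11.5) = 35.423 cmH2O.

35.4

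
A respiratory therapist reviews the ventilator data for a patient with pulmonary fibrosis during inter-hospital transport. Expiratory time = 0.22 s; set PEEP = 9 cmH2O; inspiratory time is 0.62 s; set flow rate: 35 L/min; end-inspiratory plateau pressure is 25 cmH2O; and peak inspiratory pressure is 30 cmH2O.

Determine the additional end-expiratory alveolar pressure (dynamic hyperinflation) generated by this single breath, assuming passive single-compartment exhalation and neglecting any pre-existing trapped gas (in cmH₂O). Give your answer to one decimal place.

5.1

Flow: 35 L/min ÷ 60 = 0.5833 L/s.
Vt = flow × Ti = 0.5833 L/s × 0.62 s × 1000 mL/L = 361.65 mL.
R = (PIP − Pplat)/V̇ = (30 − 25) / 0.5833 = 5.0/0.5833 = 8.572 cmH2O·s/L.
C = Vt/(Pplat − PEEP) = 361.65 / (25 − 9) = 361.65/16.0 = 22.603 mL/cmH2O.
τ = R × C = 8.572 × 0.0226 L/cmH2O = 0.1937 s.
Fraction remaining = e^(−Te/τ) = e^(−0.22/0.1937) = 0.3212; trapped volume = 361.65 × 0.3212 = 116.16 mL.
Additional alveolar pressure from trapping ≈ V_trapped / C = 116.16 / 22.603 = 5.139 cmH2O.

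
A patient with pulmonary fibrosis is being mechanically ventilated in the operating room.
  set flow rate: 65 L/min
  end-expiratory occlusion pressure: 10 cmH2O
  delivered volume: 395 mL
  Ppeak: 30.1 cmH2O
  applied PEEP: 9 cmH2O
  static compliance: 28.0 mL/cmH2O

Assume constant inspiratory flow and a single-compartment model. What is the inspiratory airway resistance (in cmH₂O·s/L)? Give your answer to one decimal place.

5.5

Flow: 65 L/min ÷ 60 = 1.0833 L/s.
Total PEEP = 10 cmH2O (set 9 + intrinsic 1); this is the baseline alveolar pressure.
Equation of motion (constant flow): PIP = Vt/C + R·V̇ + PEEP.
R·V̇ = PIP − Vt/C − PEEP = 30.1 − 395/28.0 − 10 = 30.1 − 14.107 − 10 = 5.993 cmH2O.
R = 5.993 / 1.0833 = 5.532 cmH2O·s/L.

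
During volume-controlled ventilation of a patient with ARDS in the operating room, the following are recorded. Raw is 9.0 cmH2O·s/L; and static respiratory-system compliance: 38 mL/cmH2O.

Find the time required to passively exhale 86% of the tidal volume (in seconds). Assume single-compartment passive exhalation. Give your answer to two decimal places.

0.67

τ = R × C = 9.0 × 38 mL/cmH2O = 9.0 × 0.038 L/cmH2O = 0.342 s.
Exhaled fraction f = 1 − e^(−t/τ) → t = −τ·ln(1 − f) = −0.342·ln(0.14) = 0.6724 s.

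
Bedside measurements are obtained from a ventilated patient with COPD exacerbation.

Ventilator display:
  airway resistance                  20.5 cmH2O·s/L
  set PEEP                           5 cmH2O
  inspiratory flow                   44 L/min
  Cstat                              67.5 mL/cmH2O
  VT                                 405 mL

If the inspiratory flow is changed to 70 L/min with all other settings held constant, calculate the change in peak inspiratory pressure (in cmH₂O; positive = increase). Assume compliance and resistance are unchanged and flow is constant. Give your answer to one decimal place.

Flow: 44 L/min ÷ 60 = 0.7333 L/s.
New flow: 70 L/min ÷ 60 = 1.1667 L/s.
PIP = Vt/C + R·V̇ + PEEP (constant-flow equation of motion).
Only the resistive term changes: ΔPIP = R × ΔV̇ = 20.5 × (1.1667 − 0.7333) = 20.5 × 0.4334 = 8.885 cmH2O.

8.9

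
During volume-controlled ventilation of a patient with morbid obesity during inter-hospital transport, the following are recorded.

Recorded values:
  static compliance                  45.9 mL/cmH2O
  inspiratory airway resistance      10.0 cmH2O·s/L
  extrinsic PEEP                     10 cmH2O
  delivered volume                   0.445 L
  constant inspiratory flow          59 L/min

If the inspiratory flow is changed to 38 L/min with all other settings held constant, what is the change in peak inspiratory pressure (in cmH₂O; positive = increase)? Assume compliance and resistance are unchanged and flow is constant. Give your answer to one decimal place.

Flow: 59 L/min ÷ 60 = 0.9833 L/s.
New flow: 38 L/min ÷ 60 = 0.6333 L/s.
PIP = Vt/C + R·V̇ + PEEP (constant-flow equation of motion).
Only the resistive term changes: ΔPIP = R × ΔV̇ = 10.0 × (0.6333 − 0.9833) = 10.0 × -0.35 = -3.5 cmH2O.

-3.5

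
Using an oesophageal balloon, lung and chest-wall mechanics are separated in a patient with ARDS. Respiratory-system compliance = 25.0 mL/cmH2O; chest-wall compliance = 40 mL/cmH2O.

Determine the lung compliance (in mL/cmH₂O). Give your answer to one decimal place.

66.7

1/CL = 1/Crs − 1/Ccw.
1/CL = 1/25.0 − 1/40 = 0.015.
CL = 66.667 mL/cmH2O.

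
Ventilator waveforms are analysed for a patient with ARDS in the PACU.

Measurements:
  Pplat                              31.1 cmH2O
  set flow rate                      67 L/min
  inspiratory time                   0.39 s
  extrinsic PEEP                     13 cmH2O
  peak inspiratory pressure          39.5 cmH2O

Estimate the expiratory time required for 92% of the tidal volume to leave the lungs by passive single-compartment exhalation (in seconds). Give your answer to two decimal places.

Flow: 67 L/min ÷ 60 = 1.1167 L/s.
Vt = flow × Ti = 1.1167 L/s × 0.39 s × 1000 mL/L = 435.51 mL.
R = (PIP − Pplat)/V̇ = (39.5 − 31.1) / 1.1167 = 8.4/1.1167 = 7.522 cmH2O·s/L.
C = Vt/(Pplat − PEEP) = 435.51 / (31.1 − 13) = 435.51/18.1 = 24.061 mL/cmH2O.
τ = R × C = 7.522 × 0.02406 L/cmH2O = 0.181 s.
t = −τ·ln(1 − 0.92) = −0.181·ln(0.08) = 0.4572 s.

0.46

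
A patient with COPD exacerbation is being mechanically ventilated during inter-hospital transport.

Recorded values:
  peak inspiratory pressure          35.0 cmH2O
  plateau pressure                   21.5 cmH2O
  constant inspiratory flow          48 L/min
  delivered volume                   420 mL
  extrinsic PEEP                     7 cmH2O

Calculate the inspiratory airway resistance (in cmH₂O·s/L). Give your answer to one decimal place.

Flow: 48 L/min ÷ 60 = 0.8 L/s.
Raw = (PIP − Pplat) / flow = (35.0 − 21.5) / 0.8 = 13.5 / 0.8 = 16.875 cmH2O·s/L.

16.9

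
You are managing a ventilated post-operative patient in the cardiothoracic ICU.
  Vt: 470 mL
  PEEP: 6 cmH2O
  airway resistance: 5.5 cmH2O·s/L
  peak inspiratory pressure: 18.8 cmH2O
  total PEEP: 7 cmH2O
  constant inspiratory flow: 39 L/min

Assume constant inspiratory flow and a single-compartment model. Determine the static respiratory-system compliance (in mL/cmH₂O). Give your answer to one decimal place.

Flow: 39 L/min ÷ 60 = 0.65 L/s.
Total PEEP = 7 cmH2O (set 6 + intrinsic 1); this is the baseline alveolar pressure.
Equation of motion (constant flow): PIP = Vt/C + R·V̇ + PEEP.
Vt/C = PIP − R·V̇ − PEEP = 18.8 − 5.5×0.65 − 7 = 18.8 − 3.575 − 7 = 8.225 cmH2O.
C = Vt / 8.225 = 470 / 8.225 = 57.143 mL/cmH2O.

57.1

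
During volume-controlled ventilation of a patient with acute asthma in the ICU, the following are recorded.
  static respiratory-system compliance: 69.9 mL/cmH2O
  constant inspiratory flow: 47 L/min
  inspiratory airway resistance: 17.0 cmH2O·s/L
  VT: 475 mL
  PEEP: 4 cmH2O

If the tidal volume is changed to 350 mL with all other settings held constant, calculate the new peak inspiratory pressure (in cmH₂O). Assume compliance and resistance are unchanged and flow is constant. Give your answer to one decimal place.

22.3

Flow: 47 L/min ÷ 60 = 0.7833 L/s.
PIP = Vt/C + R·V̇ + PEEP (constant-flow equation of motion).
Only the elastic term changes: ΔPIP = ΔVt / C = (350 − 475) / 69.9 = -1.788 cmH2O.
Original PIP = 475/69.9 + 17.0×0.7833 + 4 = 24.112 cmH2O; new PIP = 24.112 + (-1.788) = 22.324 cmH2O.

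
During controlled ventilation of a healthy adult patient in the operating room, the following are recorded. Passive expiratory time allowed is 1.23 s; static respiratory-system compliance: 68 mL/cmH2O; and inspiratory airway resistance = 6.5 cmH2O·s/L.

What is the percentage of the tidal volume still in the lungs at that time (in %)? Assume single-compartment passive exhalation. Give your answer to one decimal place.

τ = R × C = 6.5 × 68 mL/cmH2O = 6.5 × 0.068 L/cmH2O = 0.442 s.
Passive exhalation: V(t)/V₀ = e^(−t/τ) = e^(−1.23/0.442) = 0.06186.
Fraction remaining = 0.06186 → 6.186%.

6.2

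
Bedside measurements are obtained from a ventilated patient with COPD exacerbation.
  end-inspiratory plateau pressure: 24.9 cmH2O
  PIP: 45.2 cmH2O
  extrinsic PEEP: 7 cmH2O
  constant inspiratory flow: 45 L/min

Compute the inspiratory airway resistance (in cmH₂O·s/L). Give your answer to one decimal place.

27.1

Flow: 45 L/min ÷ 60 = 0.75 L/s.
Raw = (PIP − Pplat) / flow = (45.2 − 24.9) / 0.75 = 20.3 / 0.75 = 27.067 cmH2O·s/L.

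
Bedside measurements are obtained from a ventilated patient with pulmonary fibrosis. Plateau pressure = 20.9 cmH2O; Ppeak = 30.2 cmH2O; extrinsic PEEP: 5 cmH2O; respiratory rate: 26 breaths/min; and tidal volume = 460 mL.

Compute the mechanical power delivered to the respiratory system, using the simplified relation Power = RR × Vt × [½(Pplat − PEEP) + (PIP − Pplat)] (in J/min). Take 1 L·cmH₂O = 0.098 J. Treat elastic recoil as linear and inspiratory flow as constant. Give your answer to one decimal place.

Per-breath work = Vt × [½(Pplat−PEEP) + (PIP−Pplat)] = 0.460 × [0.5×15.9 + 9.3] = 0.460 × 17.25 = 7.935 L·cmH2O.
Power = 26 × 7.935 = 206.31 L·cmH2O/min.
× 0.098 J/(L·cmH2O) → 20.218 J/min.

20.2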